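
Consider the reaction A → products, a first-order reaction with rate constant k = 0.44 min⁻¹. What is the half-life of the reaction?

1.575 min

Step 1: For a first-order reaction, t₁/₂ = ln(2)/k
Step 2: t₁/₂ = ln(2)/0.44
Step 3: t₁/₂ = 0.6931/0.44 = 1.575 min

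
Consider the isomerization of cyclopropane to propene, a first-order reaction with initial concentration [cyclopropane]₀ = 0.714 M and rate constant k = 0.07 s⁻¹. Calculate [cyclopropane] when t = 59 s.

0.01148 M

Step 1: For a first-order reaction: [cyclopropane] = [cyclopropane]₀ × e^(-kt)
Step 2: [cyclopropane] = 0.714 × e^(-0.07 × 59)
Step 3: [cyclopropane] = 0.714 × e^(-4.13)
Step 4: [cyclopropane] = 0.714 × 0.0160829 = 0.01148 M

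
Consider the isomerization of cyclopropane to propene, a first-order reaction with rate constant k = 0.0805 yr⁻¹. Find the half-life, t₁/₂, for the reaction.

8.611 yr

Step 1: For a first-order reaction, t₁/₂ = ln(2)/k
Step 2: t₁/₂ = ln(2)/0.0805
Step 3: t₁/₂ = 0.6931/0.0805 = 8.611 yr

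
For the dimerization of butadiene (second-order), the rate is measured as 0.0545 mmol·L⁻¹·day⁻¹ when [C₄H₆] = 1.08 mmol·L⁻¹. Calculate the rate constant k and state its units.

0.04672 (mmol·L⁻¹)⁻¹·day⁻¹

Step 1: rate = k[C₄H₆]^2, so k = rate / [C₄H₆]^2.
Step 2: k = 0.0545 / (1.08)^2 = 0.0545 / 1.166.
Step 3: k = 0.04672 (mmol·L⁻¹)⁻¹·day⁻¹.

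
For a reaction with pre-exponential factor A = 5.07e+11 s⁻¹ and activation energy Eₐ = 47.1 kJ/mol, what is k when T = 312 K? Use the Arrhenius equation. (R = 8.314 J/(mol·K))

6.60e+03 s⁻¹

Step 1: Use the Arrhenius equation: k = A × exp(-Eₐ/RT)
Step 2: Convert Eₐ to J/mol: 47.1 kJ/mol = 47100 J/mol
Step 3: Calculate the exponent: -Eₐ/(RT) = -47100/(8.314 × 312) = -18.15751
Step 4: k = 5.07e+11 × exp(-18.15751)
Step 5: k = 5.07e+11 × 1.30105e-08 = 6.5963e+03 s⁻¹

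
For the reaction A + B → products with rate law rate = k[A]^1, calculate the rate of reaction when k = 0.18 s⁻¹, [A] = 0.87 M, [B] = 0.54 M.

0.1566 M/s

Step 1: The rate law is rate = k[A]^1
Step 2: Note that the rate does not depend on [B] (zero order in B).
Step 3: rate = 0.18 × (0.87)^1 = 0.1566 M/s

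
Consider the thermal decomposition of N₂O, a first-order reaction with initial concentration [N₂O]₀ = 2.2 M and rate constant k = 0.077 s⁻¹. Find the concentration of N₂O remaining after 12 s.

0.8732 M

Step 1: For a first-order reaction: [N₂O] = [N₂O]₀ × e^(-kt)
Step 2: [N₂O] = 2.2 × e^(-0.077 × 12)
Step 3: [N₂O] = 2.2 × e^(-0.924)
Step 4: [N₂O] = 2.2 × 0.396928 = 0.8732 M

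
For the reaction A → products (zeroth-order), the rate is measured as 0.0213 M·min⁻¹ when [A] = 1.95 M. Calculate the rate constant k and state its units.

0.0213 M·min⁻¹

Step 1: For a zeroth-order reaction, rate = k (independent of concentration).
Step 2: k = rate = 0.0213 M·min⁻¹.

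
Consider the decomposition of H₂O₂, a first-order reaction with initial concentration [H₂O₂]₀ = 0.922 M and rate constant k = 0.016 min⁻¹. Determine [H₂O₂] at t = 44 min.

0.456 M

Step 1: For a first-order reaction: [H₂O₂] = [H₂O₂]₀ × e^(-kt)
Step 2: [H₂O₂] = 0.922 × e^(-0.016 × 44)
Step 3: [H₂O₂] = 0.922 × e^(-0.704)
Step 4: [H₂O₂] = 0.922 × 0.494603 = 0.456 M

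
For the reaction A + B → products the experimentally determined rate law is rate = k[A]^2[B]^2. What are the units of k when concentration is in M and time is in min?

M⁻³·min⁻¹

Step 1: Overall order = 2 + 2 = 4.
Step 2: rate has units M·min⁻¹; [A]^2[B]^2 has units M^4.
Step 3: k = rate/([A]^2[B]^2), so units of k = M^(1-4)·min⁻¹ = M⁻³·min⁻¹.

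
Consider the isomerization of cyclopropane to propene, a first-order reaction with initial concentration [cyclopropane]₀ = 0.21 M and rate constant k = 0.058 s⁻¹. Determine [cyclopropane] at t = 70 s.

0.003622 M

Step 1: For a first-order reaction: [cyclopropane] = [cyclopropane]₀ × e^(-kt)
Step 2: [cyclopropane] = 0.21 × e^(-0.058 × 70)
Step 3: [cyclopropane] = 0.21 × e^(-4.06)
Step 4: [cyclopropane] = 0.21 × 0.017249 = 0.003622 M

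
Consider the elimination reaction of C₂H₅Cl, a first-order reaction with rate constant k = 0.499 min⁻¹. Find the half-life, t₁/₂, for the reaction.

1.389 min

Step 1: For a first-order reaction, t₁/₂ = ln(2)/k
Step 2: t₁/₂ = ln(2)/0.499
Step 3: t₁/₂ = 0.6931/0.499 = 1.389 min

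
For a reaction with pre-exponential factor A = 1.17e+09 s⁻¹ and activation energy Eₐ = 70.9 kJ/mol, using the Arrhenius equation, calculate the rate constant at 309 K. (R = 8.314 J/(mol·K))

1.21e-03 s⁻¹

Step 1: Use the Arrhenius equation: k = A × exp(-Eₐ/RT)
Step 2: Convert Eₐ to J/mol: 70.9 kJ/mol = 70900 J/mol
Step 3: Calculate the exponent: -Eₐ/(RT) = -70900/(8.314 × 309) = -27.59801
Step 4: k = 1.17e+09 × exp(-27.59801)
Step 5: k = 1.17e+09 × 1.03356e-12 = 1.2093e-03 s⁻¹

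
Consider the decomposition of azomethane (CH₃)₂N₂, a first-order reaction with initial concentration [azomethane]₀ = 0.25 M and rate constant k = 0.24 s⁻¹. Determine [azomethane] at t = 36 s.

4.422e-05 M

Step 1: For a first-order reaction: [azomethane] = [azomethane]₀ × e^(-kt)
Step 2: [azomethane] = 0.25 × e^(-0.24 × 36)
Step 3: [azomethane] = 0.25 × e^(-8.64)
Step 4: [azomethane] = 0.25 × 0.000176887 = 4.422e-05 M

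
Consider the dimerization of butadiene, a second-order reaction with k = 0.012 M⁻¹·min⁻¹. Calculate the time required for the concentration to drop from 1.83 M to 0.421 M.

152.4 min

Step 1: For second-order: t = (1/[C₄H₆] - 1/[C₄H₆]₀)/k
Step 2: t = (1/0.421 - 1/1.83)/0.012
Step 3: t = (2.375 - 0.5464)/0.012
Step 4: t = 1.829/0.012 = 152.4 min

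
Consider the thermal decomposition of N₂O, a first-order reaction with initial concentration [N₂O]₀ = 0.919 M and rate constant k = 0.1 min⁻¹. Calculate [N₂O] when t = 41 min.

0.01523 M

Step 1: For a first-order reaction: [N₂O] = [N₂O]₀ × e^(-kt)
Step 2: [N₂O] = 0.919 × e^(-0.1 × 41)
Step 3: [N₂O] = 0.919 × e^(-4.1)
Step 4: [N₂O] = 0.919 × 0.0165727 = 0.01523 M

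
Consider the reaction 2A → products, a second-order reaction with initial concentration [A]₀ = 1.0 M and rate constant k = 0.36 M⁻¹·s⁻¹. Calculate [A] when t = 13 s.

0.1761 M

Step 1: For a second-order reaction: 1/[A] = 1/[A]₀ + kt
Step 2: 1/[A] = 1/1.0 + 0.36 × 13
Step 3: 1/[A] = 1 + 4.68 = 5.68
Step 4: [A] = 1/5.68 = 0.1761 M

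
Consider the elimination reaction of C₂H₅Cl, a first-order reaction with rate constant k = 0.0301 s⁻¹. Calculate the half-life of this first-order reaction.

23.03 s

Step 1: For a first-order reaction, t₁/₂ = ln(2)/k
Step 2: t₁/₂ = ln(2)/0.0301
Step 3: t₁/₂ = 0.6931/0.0301 = 23.03 s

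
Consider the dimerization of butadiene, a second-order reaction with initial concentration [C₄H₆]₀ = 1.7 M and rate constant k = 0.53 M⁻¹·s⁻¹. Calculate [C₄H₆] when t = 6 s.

0.2654 M

Step 1: For a second-order reaction: 1/[C₄H₆] = 1/[C₄H₆]₀ + kt
Step 2: 1/[C₄H₆] = 1/1.7 + 0.53 × 6
Step 3: 1/[C₄H₆] = 0.5882 + 3.18 = 3.768
Step 4: [C₄H₆] = 1/3.768 = 0.2654 M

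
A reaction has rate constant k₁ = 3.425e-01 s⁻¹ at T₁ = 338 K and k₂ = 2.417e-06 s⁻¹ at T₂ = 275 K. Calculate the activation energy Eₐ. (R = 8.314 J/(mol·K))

145.5 kJ/mol

Step 1: Use the two-temperature Arrhenius form: ln(k₂/k₁) = -Eₐ/R × (1/T₂ - 1/T₁)
Step 2: ln(k₂/k₁) = ln(2.417e-06/3.425e-01) = ln(7.05693e-06) = -11.8615
Step 3: 1/T₂ - 1/T₁ = 1/275 - 1/338 = 6.777838e-04 K⁻¹
Step 4: Eₐ = -R × ln(k₂/k₁) / (1/T₂ - 1/T₁) = -8.314 × -11.8615 / 6.777838e-04
Step 5: Eₐ = 1.4550e+05 J/mol = 145.5 kJ/mol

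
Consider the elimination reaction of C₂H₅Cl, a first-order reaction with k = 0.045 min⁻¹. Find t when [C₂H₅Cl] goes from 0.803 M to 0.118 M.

42.61 min

Step 1: For first-order: t = ln([C₂H₅Cl]₀/[C₂H₅Cl])/k
Step 2: t = ln(0.803/0.118)/0.045
Step 3: t = ln(6.805)/0.045
Step 4: t = 1.918/0.045 = 42.61 min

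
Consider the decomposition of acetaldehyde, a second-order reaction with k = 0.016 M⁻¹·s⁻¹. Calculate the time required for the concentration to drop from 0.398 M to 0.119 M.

368.2 s

Step 1: For second-order: t = (1/[CH₃CHO] - 1/[CH₃CHO]₀)/k
Step 2: t = (1/0.119 - 1/0.398)/0.016
Step 3: t = (8.403 - 2.513)/0.016
Step 4: t = 5.891/0.016 = 368.2 s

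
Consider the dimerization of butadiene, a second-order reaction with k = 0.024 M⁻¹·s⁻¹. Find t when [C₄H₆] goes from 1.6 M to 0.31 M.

108.4 s

Step 1: For second-order: t = (1/[C₄H₆] - 1/[C₄H₆]₀)/k
Step 2: t = (1/0.31 - 1/1.6)/0.024
Step 3: t = (3.226 - 0.625)/0.024
Step 4: t = 2.601/0.024 = 108.4 s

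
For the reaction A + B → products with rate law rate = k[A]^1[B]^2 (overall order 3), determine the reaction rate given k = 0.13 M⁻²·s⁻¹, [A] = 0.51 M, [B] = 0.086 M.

0.0004904 M/s

Step 1: The rate law is rate = k[A]^1[B]^2, overall order = 1+2 = 3
Step 2: Substitute values: rate = 0.13 × (0.51)^1 × (0.086)^2
Step 3: rate = 0.13 × 0.51 × 0.007396 = 0.000490355 M/s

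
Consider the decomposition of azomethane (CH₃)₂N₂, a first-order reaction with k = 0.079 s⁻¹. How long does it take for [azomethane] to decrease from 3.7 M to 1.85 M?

8.774 s

Step 1: For first-order: t = ln([azomethane]₀/[azomethane])/k
Step 2: t = ln(3.7/1.85)/0.079
Step 3: t = ln(2)/0.079
Step 4: t = 0.6931/0.079 = 8.774 s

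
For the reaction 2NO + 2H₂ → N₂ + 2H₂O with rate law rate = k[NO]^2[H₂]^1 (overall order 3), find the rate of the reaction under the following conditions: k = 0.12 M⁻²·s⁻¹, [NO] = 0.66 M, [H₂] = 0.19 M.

0.009932 M/s

Step 1: The rate law is rate = k[NO]^2[H₂]^1, overall order = 2+1 = 3
Step 2: Substitute values: rate = 0.12 × (0.66)^2 × (0.19)^1
Step 3: rate = 0.12 × 0.4356 × 0.19 = 0.00993168 M/s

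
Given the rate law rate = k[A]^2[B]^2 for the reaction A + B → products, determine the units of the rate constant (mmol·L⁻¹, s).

(mmol·L⁻¹)⁻³·s⁻¹

Step 1: Overall order = 2 + 2 = 4.
Step 2: rate has units mmol·L⁻¹·s⁻¹; [A]^2[B]^2 has units (mmol·L⁻¹)^4.
Step 3: k = rate/([A]^2[B]^2), so units of k = (mmol·L⁻¹)^(1-4)·s⁻¹ = (mmol·L⁻¹)⁻³·s⁻¹.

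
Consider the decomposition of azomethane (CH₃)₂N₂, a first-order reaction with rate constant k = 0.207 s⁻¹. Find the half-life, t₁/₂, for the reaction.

3.349 s

Step 1: For a first-order reaction, t₁/₂ = ln(2)/k
Step 2: t₁/₂ = ln(2)/0.207
Step 3: t₁/₂ = 0.6931/0.207 = 3.349 s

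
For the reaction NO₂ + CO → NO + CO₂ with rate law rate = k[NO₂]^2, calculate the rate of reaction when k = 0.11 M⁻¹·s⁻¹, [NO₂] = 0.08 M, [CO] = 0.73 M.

0.000704 M/s

Step 1: The rate law is rate = k[NO₂]^2
Step 2: Note that the rate does not depend on [CO] (zero order in CO).
Step 3: rate = 0.11 × (0.08)^2 = 0.000704 M/s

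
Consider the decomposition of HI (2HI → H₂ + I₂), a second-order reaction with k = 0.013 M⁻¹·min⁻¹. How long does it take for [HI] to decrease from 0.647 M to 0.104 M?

620.8 min

Step 1: For second-order: t = (1/[HI] - 1/[HI]₀)/k
Step 2: t = (1/0.104 - 1/0.647)/0.013
Step 3: t = (9.615 - 1.546)/0.013
Step 4: t = 8.07/0.013 = 620.8 min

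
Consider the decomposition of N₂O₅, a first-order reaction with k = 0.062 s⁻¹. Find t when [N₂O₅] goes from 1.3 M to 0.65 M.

11.18 s

Step 1: For first-order: t = ln([N₂O₅]₀/[N₂O₅])/k
Step 2: t = ln(1.3/0.65)/0.062
Step 3: t = ln(2)/0.062
Step 4: t = 0.6931/0.062 = 11.18 s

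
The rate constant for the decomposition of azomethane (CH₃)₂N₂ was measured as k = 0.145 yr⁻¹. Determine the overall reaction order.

first order (1)

Step 1: The units of k for an nth-order reaction are (concentration)^(1-n)·(time)⁻¹.
Step 2: Here k has units yr⁻¹, so the concentration exponent is 0.
Step 3: 1 - n = 0 ⇒ n = 1. The reaction is first order.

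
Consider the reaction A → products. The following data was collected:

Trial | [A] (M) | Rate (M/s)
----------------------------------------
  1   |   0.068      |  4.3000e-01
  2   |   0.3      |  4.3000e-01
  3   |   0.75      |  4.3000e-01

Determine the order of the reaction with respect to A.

zeroth order (0)

Step 1: Compare trials - when concentration changes, rate stays constant.
Step 2: rate₂/rate₁ = 4.3000e-01/4.3000e-01 = 1
Step 3: [A]₂/[A]₁ = 0.3/0.068 = 4.412
Step 4: Since rate ratio ≈ (conc ratio)^0, the reaction is zeroth order.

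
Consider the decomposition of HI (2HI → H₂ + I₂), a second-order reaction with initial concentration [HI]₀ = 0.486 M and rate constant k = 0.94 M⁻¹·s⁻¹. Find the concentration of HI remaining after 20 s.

0.04794 M

Step 1: For a second-order reaction: 1/[HI] = 1/[HI]₀ + kt
Step 2: 1/[HI] = 1/0.486 + 0.94 × 20
Step 3: 1/[HI] = 2.058 + 18.8 = 20.86
Step 4: [HI] = 1/20.86 = 0.04794 M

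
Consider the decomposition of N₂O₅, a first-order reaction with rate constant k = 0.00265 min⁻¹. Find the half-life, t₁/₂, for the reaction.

261.6 min

Step 1: For a first-order reaction, t₁/₂ = ln(2)/k
Step 2: t₁/₂ = ln(2)/0.00265
Step 3: t₁/₂ = 0.6931/0.00265 = 261.6 min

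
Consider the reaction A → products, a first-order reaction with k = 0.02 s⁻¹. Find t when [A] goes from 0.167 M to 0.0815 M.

35.87 s

Step 1: For first-order: t = ln([A]₀/[A])/k
Step 2: t = ln(0.167/0.0815)/0.02
Step 3: t = ln(2.049)/0.02
Step 4: t = 0.7174/0.02 = 35.87 s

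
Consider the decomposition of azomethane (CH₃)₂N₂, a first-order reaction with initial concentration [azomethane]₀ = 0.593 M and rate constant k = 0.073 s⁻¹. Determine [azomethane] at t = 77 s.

0.002147 M

Step 1: For a first-order reaction: [azomethane] = [azomethane]₀ × e^(-kt)
Step 2: [azomethane] = 0.593 × e^(-0.073 × 77)
Step 3: [azomethane] = 0.593 × e^(-5.621)
Step 4: [azomethane] = 0.593 × 0.00362102 = 0.002147 M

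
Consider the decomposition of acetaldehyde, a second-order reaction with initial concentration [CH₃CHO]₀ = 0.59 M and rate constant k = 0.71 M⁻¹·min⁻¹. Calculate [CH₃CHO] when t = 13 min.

0.09153 M

Step 1: For a second-order reaction: 1/[CH₃CHO] = 1/[CH₃CHO]₀ + kt
Step 2: 1/[CH₃CHO] = 1/0.59 + 0.71 × 13
Step 3: 1/[CH₃CHO] = 1.695 + 9.23 = 10.92
Step 4: [CH₃CHO] = 1/10.92 = 0.09153 M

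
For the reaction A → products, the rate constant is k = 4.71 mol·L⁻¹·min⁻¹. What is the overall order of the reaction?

zeroth order (0)

Step 1: The units of k for an nth-order reaction are (concentration)^(1-n)·(time)⁻¹.
Step 2: Here k has units mol·L⁻¹·min⁻¹, so the concentration exponent is 1.
Step 3: 1 - n = 1 ⇒ n = 0. The reaction is zeroth order.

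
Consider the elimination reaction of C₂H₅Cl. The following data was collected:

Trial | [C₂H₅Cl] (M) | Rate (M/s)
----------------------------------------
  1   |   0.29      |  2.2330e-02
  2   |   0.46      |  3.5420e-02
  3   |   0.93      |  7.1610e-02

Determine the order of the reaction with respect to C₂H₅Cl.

first order (1)

Step 1: Compare trials to find order n where rate₂/rate₁ = ([C₂H₅Cl]₂/[C₂H₅Cl]₁)^n
Step 2: rate₂/rate₁ = 3.5420e-02/2.2330e-02 = 1.586
Step 3: [C₂H₅Cl]₂/[C₂H₅Cl]₁ = 0.46/0.29 = 1.586
Step 4: n = ln(1.586)/ln(1.586) = 1.00 ≈ 1
Step 5: The reaction is first order in C₂H₅Cl.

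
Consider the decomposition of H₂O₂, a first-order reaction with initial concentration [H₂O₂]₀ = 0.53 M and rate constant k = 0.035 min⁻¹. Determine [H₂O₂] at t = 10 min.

0.3735 M

Step 1: For a first-order reaction: [H₂O₂] = [H₂O₂]₀ × e^(-kt)
Step 2: [H₂O₂] = 0.53 × e^(-0.035 × 10)
Step 3: [H₂O₂] = 0.53 × e^(-0.35)
Step 4: [H₂O₂] = 0.53 × 0.704688 = 0.3735 M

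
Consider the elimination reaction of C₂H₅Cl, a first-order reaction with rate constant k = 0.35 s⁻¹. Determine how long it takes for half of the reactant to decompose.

1.98 s

Step 1: For a first-order reaction, t₁/₂ = ln(2)/k
Step 2: t₁/₂ = ln(2)/0.35
Step 3: t₁/₂ = 0.6931/0.35 = 1.98 s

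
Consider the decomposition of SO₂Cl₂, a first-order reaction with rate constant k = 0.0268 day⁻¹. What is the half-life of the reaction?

25.86 day

Step 1: For a first-order reaction, t₁/₂ = ln(2)/k
Step 2: t₁/₂ = ln(2)/0.0268
Step 3: t₁/₂ = 0.6931/0.0268 = 25.86 day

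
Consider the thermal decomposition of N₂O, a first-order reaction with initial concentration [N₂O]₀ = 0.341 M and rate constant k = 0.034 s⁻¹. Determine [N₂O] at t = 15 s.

0.2048 M

Step 1: For a first-order reaction: [N₂O] = [N₂O]₀ × e^(-kt)
Step 2: [N₂O] = 0.341 × e^(-0.034 × 15)
Step 3: [N₂O] = 0.341 × e^(-0.51)
Step 4: [N₂O] = 0.341 × 0.600496 = 0.2048 M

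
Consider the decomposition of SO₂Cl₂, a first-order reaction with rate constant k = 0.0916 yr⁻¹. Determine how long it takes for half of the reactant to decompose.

7.567 yr

Step 1: For a first-order reaction, t₁/₂ = ln(2)/k
Step 2: t₁/₂ = ln(2)/0.0916
Step 3: t₁/₂ = 0.6931/0.0916 = 7.567 yr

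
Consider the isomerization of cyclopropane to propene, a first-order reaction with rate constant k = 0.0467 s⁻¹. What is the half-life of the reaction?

14.84 s

Step 1: For a first-order reaction, t₁/₂ = ln(2)/k
Step 2: t₁/₂ = ln(2)/0.0467
Step 3: t₁/₂ = 0.6931/0.0467 = 14.84 s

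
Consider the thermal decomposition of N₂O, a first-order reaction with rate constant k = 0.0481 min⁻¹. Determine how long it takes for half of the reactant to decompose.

14.41 min

Step 1: For a first-order reaction, t₁/₂ = ln(2)/k
Step 2: t₁/₂ = ln(2)/0.0481
Step 3: t₁/₂ = 0.6931/0.0481 = 14.41 min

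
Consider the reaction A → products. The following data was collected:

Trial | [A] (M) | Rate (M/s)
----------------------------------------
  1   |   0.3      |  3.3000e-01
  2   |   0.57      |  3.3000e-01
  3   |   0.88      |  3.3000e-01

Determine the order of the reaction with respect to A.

zeroth order (0)

Step 1: Compare trials - when concentration changes, rate stays constant.
Step 2: rate₂/rate₁ = 3.3000e-01/3.3000e-01 = 1
Step 3: [A]₂/[A]₁ = 0.57/0.3 = 1.9
Step 4: Since rate ratio ≈ (conc ratio)^0, the reaction is zeroth order.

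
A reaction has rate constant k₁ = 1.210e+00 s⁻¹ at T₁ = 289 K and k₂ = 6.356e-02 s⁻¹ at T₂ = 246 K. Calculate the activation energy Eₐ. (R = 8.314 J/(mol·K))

40.5 kJ/mol

Step 1: Use the two-temperature Arrhenius form: ln(k₂/k₁) = -Eₐ/R × (1/T₂ - 1/T₁)
Step 2: ln(k₂/k₁) = ln(6.356e-02/1.210e+00) = ln(0.0525289) = -2.94639
Step 3: 1/T₂ - 1/T₁ = 1/246 - 1/289 = 6.048330e-04 K⁻¹
Step 4: Eₐ = -R × ln(k₂/k₁) / (1/T₂ - 1/T₁) = -8.314 × -2.94639 / 6.048330e-04
Step 5: Eₐ = 4.0501e+04 J/mol = 40.5 kJ/mol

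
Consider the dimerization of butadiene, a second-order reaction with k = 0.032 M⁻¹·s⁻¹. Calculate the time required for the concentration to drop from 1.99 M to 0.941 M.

17.51 s

Step 1: For second-order: t = (1/[C₄H₆] - 1/[C₄H₆]₀)/k
Step 2: t = (1/0.941 - 1/1.99)/0.032
Step 3: t = (1.063 - 0.5025)/0.032
Step 4: t = 0.5602/0.032 = 17.51 s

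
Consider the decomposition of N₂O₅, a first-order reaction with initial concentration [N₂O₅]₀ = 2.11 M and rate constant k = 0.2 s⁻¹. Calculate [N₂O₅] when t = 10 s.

0.2856 M

Step 1: For a first-order reaction: [N₂O₅] = [N₂O₅]₀ × e^(-kt)
Step 2: [N₂O₅] = 2.11 × e^(-0.2 × 10)
Step 3: [N₂O₅] = 2.11 × e^(-2)
Step 4: [N₂O₅] = 2.11 × 0.135335 = 0.2856 M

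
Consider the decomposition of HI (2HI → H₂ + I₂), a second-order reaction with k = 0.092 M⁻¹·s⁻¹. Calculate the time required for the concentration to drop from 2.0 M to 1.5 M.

1.812 s

Step 1: For second-order: t = (1/[HI] - 1/[HI]₀)/k
Step 2: t = (1/1.5 - 1/2.0)/0.092
Step 3: t = (0.6667 - 0.5)/0.092
Step 4: t = 0.1667/0.092 = 1.812 s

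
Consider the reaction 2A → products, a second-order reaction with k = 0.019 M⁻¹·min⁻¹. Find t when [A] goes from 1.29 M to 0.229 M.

189 min

Step 1: For second-order: t = (1/[A] - 1/[A]₀)/k
Step 2: t = (1/0.229 - 1/1.29)/0.019
Step 3: t = (4.367 - 0.7752)/0.019
Step 4: t = 3.592/0.019 = 189 min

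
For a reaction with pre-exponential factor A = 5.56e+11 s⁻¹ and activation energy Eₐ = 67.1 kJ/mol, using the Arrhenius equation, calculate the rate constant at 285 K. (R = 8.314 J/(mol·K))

2.80e-01 s⁻¹

Step 1: Use the Arrhenius equation: k = A × exp(-Eₐ/RT)
Step 2: Convert Eₐ to J/mol: 67.1 kJ/mol = 67100 J/mol
Step 3: Calculate the exponent: -Eₐ/(RT) = -67100/(8.314 × 285) = -28.31833
Step 4: k = 5.56e+11 × exp(-28.31833)
Step 5: k = 5.56e+11 × 5.02928e-13 = 2.7963e-01 s⁻¹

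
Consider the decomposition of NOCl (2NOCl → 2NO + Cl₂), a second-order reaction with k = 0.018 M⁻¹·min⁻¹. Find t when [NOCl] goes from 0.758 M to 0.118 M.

397.5 min

Step 1: For second-order: t = (1/[NOCl] - 1/[NOCl]₀)/k
Step 2: t = (1/0.118 - 1/0.758)/0.018
Step 3: t = (8.475 - 1.319)/0.018
Step 4: t = 7.155/0.018 = 397.5 min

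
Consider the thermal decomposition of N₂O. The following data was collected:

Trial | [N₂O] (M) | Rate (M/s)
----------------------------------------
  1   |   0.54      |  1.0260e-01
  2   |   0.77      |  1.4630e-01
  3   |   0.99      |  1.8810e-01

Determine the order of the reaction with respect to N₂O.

first order (1)

Step 1: Compare trials to find order n where rate₂/rate₁ = ([N₂O]₂/[N₂O]₁)^n
Step 2: rate₂/rate₁ = 1.4630e-01/1.0260e-01 = 1.426
Step 3: [N₂O]₂/[N₂O]₁ = 0.77/0.54 = 1.426
Step 4: n = ln(1.426)/ln(1.426) = 1.00 ≈ 1
Step 5: The reaction is first order in N₂O.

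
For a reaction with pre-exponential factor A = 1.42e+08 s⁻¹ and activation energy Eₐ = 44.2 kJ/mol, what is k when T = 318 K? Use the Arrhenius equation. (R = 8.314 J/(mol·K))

7.79e+00 s⁻¹

Step 1: Use the Arrhenius equation: k = A × exp(-Eₐ/RT)
Step 2: Convert Eₐ to J/mol: 44.2 kJ/mol = 44200 J/mol
Step 3: Calculate the exponent: -Eₐ/(RT) = -44200/(8.314 × 318) = -16.71803
Step 4: k = 1.42e+08 × exp(-16.71803)
Step 5: k = 1.42e+08 × 5.48848e-08 = 7.7936e+00 s⁻¹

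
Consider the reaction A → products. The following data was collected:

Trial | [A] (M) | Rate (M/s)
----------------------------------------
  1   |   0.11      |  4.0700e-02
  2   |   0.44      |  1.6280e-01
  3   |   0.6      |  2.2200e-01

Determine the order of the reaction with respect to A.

first order (1)

Step 1: Compare trials to find order n where rate₂/rate₁ = ([A]₂/[A]₁)^n
Step 2: rate₂/rate₁ = 1.6280e-01/4.0700e-02 = 4
Step 3: [A]₂/[A]₁ = 0.44/0.11 = 4
Step 4: n = ln(4)/ln(4) = 1.00 ≈ 1
Step 5: The reaction is first order in A.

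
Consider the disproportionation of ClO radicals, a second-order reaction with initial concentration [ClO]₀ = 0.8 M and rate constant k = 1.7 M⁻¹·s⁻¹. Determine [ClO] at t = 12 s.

0.04619 M

Step 1: For a second-order reaction: 1/[ClO] = 1/[ClO]₀ + kt
Step 2: 1/[ClO] = 1/0.8 + 1.7 × 12
Step 3: 1/[ClO] = 1.25 + 20.4 = 21.65
Step 4: [ClO] = 1/21.65 = 0.04619 M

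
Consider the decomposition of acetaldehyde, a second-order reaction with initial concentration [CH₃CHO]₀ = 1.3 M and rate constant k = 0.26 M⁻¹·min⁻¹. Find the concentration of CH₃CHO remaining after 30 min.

0.1167 M

Step 1: For a second-order reaction: 1/[CH₃CHO] = 1/[CH₃CHO]₀ + kt
Step 2: 1/[CH₃CHO] = 1/1.3 + 0.26 × 30
Step 3: 1/[CH₃CHO] = 0.7692 + 7.8 = 8.569
Step 4: [CH₃CHO] = 1/8.569 = 0.1167 M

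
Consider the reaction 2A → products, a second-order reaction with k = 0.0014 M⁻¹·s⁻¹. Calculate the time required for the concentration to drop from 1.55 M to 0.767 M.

470.4 s

Step 1: For second-order: t = (1/[A] - 1/[A]₀)/k
Step 2: t = (1/0.767 - 1/1.55)/0.0014
Step 3: t = (1.304 - 0.6452)/0.0014
Step 4: t = 0.6586/0.0014 = 470.4 s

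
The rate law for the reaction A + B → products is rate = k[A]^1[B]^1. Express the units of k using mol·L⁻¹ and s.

(mol·L⁻¹)⁻¹·s⁻¹

Step 1: Overall order = 1 + 1 = 2.
Step 2: rate has units mol·L⁻¹·s⁻¹; [A]^1[B]^1 has units (mol·L⁻¹)^2.
Step 3: k = rate/([A]^1[B]^1), so units of k = (mol·L⁻¹)^(1-2)·s⁻¹ = (mol·L⁻¹)⁻¹·s⁻¹.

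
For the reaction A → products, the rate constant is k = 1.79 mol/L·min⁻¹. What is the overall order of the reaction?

zeroth order (0)

Step 1: The units of k for an nth-order reaction are (concentration)^(1-n)·(time)⁻¹.
Step 2: Here k has units mol/L·min⁻¹, so the concentration exponent is 1.
Step 3: 1 - n = 1 ⇒ n = 0. The reaction is zeroth order.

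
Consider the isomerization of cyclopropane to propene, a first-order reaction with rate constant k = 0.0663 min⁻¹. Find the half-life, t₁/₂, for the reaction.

10.45 min

Step 1: For a first-order reaction, t₁/₂ = ln(2)/k
Step 2: t₁/₂ = ln(2)/0.0663
Step 3: t₁/₂ = 0.6931/0.0663 = 10.45 min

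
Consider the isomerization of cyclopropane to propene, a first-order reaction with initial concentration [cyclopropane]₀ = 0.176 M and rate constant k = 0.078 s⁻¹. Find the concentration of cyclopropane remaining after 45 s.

0.005262 M

Step 1: For a first-order reaction: [cyclopropane] = [cyclopropane]₀ × e^(-kt)
Step 2: [cyclopropane] = 0.176 × e^(-0.078 × 45)
Step 3: [cyclopropane] = 0.176 × e^(-3.51)
Step 4: [cyclopropane] = 0.176 × 0.0298969 = 0.005262 M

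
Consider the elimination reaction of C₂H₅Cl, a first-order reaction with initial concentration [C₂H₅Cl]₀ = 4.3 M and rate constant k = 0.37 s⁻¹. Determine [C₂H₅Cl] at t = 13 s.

0.03504 M

Step 1: For a first-order reaction: [C₂H₅Cl] = [C₂H₅Cl]₀ × e^(-kt)
Step 2: [C₂H₅Cl] = 4.3 × e^(-0.37 × 13)
Step 3: [C₂H₅Cl] = 4.3 × e^(-4.81)
Step 4: [C₂H₅Cl] = 4.3 × 0.00814786 = 0.03504 M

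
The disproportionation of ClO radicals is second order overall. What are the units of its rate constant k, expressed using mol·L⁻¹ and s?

(mol·L⁻¹)⁻¹·s⁻¹

Step 1: For overall order n, rate = k × (concentration)^n.
Step 2: Rate has units mol·L⁻¹·s⁻¹; concentration term has units (mol·L⁻¹)^2.
Step 3: k = rate / (concentration)^n, so units of k = (mol·L⁻¹)^(1-2)·s⁻¹ = (mol·L⁻¹)⁻¹·s⁻¹.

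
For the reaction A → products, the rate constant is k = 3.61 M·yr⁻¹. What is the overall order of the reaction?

zeroth order (0)

Step 1: The units of k for an nth-order reaction are (concentration)^(1-n)·(time)⁻¹.
Step 2: Here k has units M·yr⁻¹, so the concentration exponent is 1.
Step 3: 1 - n = 1 ⇒ n = 0. The reaction is zeroth order.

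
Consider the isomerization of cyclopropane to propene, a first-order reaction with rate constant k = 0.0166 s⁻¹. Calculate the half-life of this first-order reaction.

41.76 s

Step 1: For a first-order reaction, t₁/₂ = ln(2)/k
Step 2: t₁/₂ = ln(2)/0.0166
Step 3: t₁/₂ = 0.6931/0.0166 = 41.76 s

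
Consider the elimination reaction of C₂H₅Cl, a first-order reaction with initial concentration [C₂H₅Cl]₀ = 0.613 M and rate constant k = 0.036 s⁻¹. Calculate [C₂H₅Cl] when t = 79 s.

0.03567 M

Step 1: For a first-order reaction: [C₂H₅Cl] = [C₂H₅Cl]₀ × e^(-kt)
Step 2: [C₂H₅Cl] = 0.613 × e^(-0.036 × 79)
Step 3: [C₂H₅Cl] = 0.613 × e^(-2.844)
Step 4: [C₂H₅Cl] = 0.613 × 0.0581924 = 0.03567 M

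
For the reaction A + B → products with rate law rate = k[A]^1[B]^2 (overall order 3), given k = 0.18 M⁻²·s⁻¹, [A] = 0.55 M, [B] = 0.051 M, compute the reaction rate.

0.0002575 M/s

Step 1: The rate law is rate = k[A]^1[B]^2, overall order = 1+2 = 3
Step 2: Substitute values: rate = 0.18 × (0.55)^1 × (0.051)^2
Step 3: rate = 0.18 × 0.55 × 0.002601 = 0.000257499 M/s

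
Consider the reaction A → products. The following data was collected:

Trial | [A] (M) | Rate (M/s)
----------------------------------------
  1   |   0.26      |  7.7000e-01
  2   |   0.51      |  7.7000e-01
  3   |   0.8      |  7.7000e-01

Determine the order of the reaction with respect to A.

zeroth order (0)

Step 1: Compare trials - when concentration changes, rate stays constant.
Step 2: rate₂/rate₁ = 7.7000e-01/7.7000e-01 = 1
Step 3: [A]₂/[A]₁ = 0.51/0.26 = 1.962
Step 4: Since rate ratio ≈ (conc ratio)^0, the reaction is zeroth order.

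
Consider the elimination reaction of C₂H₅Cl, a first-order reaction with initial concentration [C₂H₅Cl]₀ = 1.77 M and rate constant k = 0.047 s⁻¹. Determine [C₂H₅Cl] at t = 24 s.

0.5729 M

Step 1: For a first-order reaction: [C₂H₅Cl] = [C₂H₅Cl]₀ × e^(-kt)
Step 2: [C₂H₅Cl] = 1.77 × e^(-0.047 × 24)
Step 3: [C₂H₅Cl] = 1.77 × e^(-1.128)
Step 4: [C₂H₅Cl] = 1.77 × 0.32368 = 0.5729 M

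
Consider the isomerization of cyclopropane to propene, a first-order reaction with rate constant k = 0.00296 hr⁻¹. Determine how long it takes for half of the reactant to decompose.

234.2 hr

Step 1: For a first-order reaction, t₁/₂ = ln(2)/k
Step 2: t₁/₂ = ln(2)/0.00296
Step 3: t₁/₂ = 0.6931/0.00296 = 234.2 hr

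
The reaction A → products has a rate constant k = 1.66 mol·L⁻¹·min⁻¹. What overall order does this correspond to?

zeroth order (0)

Step 1: The units of k for an nth-order reaction are (concentration)^(1-n)·(time)⁻¹.
Step 2: Here k has units mol·L⁻¹·min⁻¹, so the concentration exponent is 1.
Step 3: 1 - n = 1 ⇒ n = 0. The reaction is zeroth order.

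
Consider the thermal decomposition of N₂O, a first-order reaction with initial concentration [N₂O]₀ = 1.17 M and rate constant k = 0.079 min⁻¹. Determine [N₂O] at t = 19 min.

0.2608 M

Step 1: For a first-order reaction: [N₂O] = [N₂O]₀ × e^(-kt)
Step 2: [N₂O] = 1.17 × e^(-0.079 × 19)
Step 3: [N₂O] = 1.17 × e^(-1.501)
Step 4: [N₂O] = 1.17 × 0.222907 = 0.2608 M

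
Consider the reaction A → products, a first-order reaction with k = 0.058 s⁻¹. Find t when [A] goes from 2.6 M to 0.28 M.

38.42 s

Step 1: For first-order: t = ln([A]₀/[A])/k
Step 2: t = ln(2.6/0.28)/0.058
Step 3: t = ln(9.286)/0.058
Step 4: t = 2.228/0.058 = 38.42 s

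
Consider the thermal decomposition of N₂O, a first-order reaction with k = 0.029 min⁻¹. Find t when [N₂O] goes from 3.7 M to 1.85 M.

23.9 min

Step 1: For first-order: t = ln([N₂O]₀/[N₂O])/k
Step 2: t = ln(3.7/1.85)/0.029
Step 3: t = ln(2)/0.029
Step 4: t = 0.6931/0.029 = 23.9 min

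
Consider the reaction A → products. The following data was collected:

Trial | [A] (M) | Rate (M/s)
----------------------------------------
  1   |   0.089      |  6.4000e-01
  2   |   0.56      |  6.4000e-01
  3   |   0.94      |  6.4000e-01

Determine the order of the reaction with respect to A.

zeroth order (0)

Step 1: Compare trials - when concentration changes, rate stays constant.
Step 2: rate₂/rate₁ = 6.4000e-01/6.4000e-01 = 1
Step 3: [A]₂/[A]₁ = 0.56/0.089 = 6.292
Step 4: Since rate ratio ≈ (conc ratio)^0, the reaction is zeroth order.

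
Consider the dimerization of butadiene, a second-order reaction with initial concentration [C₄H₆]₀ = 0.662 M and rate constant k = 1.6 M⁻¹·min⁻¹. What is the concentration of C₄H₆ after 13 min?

0.04482 M

Step 1: For a second-order reaction: 1/[C₄H₆] = 1/[C₄H₆]₀ + kt
Step 2: 1/[C₄H₆] = 1/0.662 + 1.6 × 13
Step 3: 1/[C₄H₆] = 1.511 + 20.8 = 22.31
Step 4: [C₄H₆] = 1/22.31 = 0.04482 M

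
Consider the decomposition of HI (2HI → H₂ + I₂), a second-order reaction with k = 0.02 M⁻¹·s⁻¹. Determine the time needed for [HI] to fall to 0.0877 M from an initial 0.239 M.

360.9 s

Step 1: For second-order: t = (1/[HI] - 1/[HI]₀)/k
Step 2: t = (1/0.0877 - 1/0.239)/0.02
Step 3: t = (11.4 - 4.184)/0.02
Step 4: t = 7.218/0.02 = 360.9 s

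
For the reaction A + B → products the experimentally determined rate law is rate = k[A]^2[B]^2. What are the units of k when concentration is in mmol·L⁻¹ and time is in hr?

(mmol·L⁻¹)⁻³·hr⁻¹

Step 1: Overall order = 2 + 2 = 4.
Step 2: rate has units mmol·L⁻¹·hr⁻¹; [A]^2[B]^2 has units (mmol·L⁻¹)^4.
Step 3: k = rate/([A]^2[B]^2), so units of k = (mmol·L⁻¹)^(1-4)·hr⁻¹ = (mmol·L⁻¹)⁻³·hr⁻¹.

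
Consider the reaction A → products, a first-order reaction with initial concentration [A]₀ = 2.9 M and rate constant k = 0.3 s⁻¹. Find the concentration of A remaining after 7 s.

0.3551 M

Step 1: For a first-order reaction: [A] = [A]₀ × e^(-kt)
Step 2: [A] = 2.9 × e^(-0.3 × 7)
Step 3: [A] = 2.9 × e^(-2.1)
Step 4: [A] = 2.9 × 0.122456 = 0.3551 M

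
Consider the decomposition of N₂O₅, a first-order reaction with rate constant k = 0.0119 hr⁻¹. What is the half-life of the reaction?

58.25 hr

Step 1: For a first-order reaction, t₁/₂ = ln(2)/k
Step 2: t₁/₂ = ln(2)/0.0119
Step 3: t₁/₂ = 0.6931/0.0119 = 58.25 hr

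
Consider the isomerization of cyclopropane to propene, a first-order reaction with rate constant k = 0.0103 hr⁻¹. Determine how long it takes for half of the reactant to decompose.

67.3 hr

Step 1: For a first-order reaction, t₁/₂ = ln(2)/k
Step 2: t₁/₂ = ln(2)/0.0103
Step 3: t₁/₂ = 0.6931/0.0103 = 67.3 hr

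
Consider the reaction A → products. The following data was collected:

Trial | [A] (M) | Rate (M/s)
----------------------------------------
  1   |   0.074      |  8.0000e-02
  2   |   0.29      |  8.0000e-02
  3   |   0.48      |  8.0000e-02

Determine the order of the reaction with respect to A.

zeroth order (0)

Step 1: Compare trials - when concentration changes, rate stays constant.
Step 2: rate₂/rate₁ = 8.0000e-02/8.0000e-02 = 1
Step 3: [A]₂/[A]₁ = 0.29/0.074 = 3.919
Step 4: Since rate ratio ≈ (conc ratio)^0, the reaction is zeroth order.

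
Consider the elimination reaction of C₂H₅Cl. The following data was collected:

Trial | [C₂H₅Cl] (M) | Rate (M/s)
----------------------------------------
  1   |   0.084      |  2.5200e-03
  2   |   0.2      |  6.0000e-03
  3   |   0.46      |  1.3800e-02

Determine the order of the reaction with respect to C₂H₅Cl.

first order (1)

Step 1: Compare trials to find order n where rate₂/rate₁ = ([C₂H₅Cl]₂/[C₂H₅Cl]₁)^n
Step 2: rate₂/rate₁ = 6.0000e-03/2.5200e-03 = 2.381
Step 3: [C₂H₅Cl]₂/[C₂H₅Cl]₁ = 0.2/0.084 = 2.381
Step 4: n = ln(2.381)/ln(2.381) = 1.00 ≈ 1
Step 5: The reaction is first order in C₂H₅Cl.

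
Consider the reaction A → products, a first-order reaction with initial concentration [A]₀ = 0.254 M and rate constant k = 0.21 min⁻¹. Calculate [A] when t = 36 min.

0.0001323 M

Step 1: For a first-order reaction: [A] = [A]₀ × e^(-kt)
Step 2: [A] = 0.254 × e^(-0.21 × 36)
Step 3: [A] = 0.254 × e^(-7.56)
Step 4: [A] = 0.254 × 0.000520875 = 0.0001323 M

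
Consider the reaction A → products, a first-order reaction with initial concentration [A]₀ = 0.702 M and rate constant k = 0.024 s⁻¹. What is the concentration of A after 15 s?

0.4898 M

Step 1: For a first-order reaction: [A] = [A]₀ × e^(-kt)
Step 2: [A] = 0.702 × e^(-0.024 × 15)
Step 3: [A] = 0.702 × e^(-0.36)
Step 4: [A] = 0.702 × 0.697676 = 0.4898 M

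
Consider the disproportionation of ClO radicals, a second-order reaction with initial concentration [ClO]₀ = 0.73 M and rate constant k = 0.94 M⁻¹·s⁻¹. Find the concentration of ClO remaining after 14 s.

0.06882 M

Step 1: For a second-order reaction: 1/[ClO] = 1/[ClO]₀ + kt
Step 2: 1/[ClO] = 1/0.73 + 0.94 × 14
Step 3: 1/[ClO] = 1.37 + 13.16 = 14.53
Step 4: [ClO] = 1/14.53 = 0.06882 M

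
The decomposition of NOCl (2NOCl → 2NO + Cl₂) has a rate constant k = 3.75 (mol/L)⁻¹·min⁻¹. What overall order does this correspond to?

second order (2)

Step 1: The units of k for an nth-order reaction are (concentration)^(1-n)·(time)⁻¹.
Step 2: Here k has units (mol/L)⁻¹·min⁻¹, so the concentration exponent is -1.
Step 3: 1 - n = -1 ⇒ n = 2. The reaction is second order.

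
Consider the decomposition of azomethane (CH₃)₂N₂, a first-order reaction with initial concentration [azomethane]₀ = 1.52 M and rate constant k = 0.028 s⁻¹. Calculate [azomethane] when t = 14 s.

1.027 M

Step 1: For a first-order reaction: [azomethane] = [azomethane]₀ × e^(-kt)
Step 2: [azomethane] = 1.52 × e^(-0.028 × 14)
Step 3: [azomethane] = 1.52 × e^(-0.392)
Step 4: [azomethane] = 1.52 × 0.675704 = 1.027 M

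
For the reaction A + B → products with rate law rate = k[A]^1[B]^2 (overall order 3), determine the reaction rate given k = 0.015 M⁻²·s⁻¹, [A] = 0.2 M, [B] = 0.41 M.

0.0005043 M/s

Step 1: The rate law is rate = k[A]^1[B]^2, overall order = 1+2 = 3
Step 2: Substitute values: rate = 0.015 × (0.2)^1 × (0.41)^2
Step 3: rate = 0.015 × 0.2 × 0.1681 = 0.0005043 M/s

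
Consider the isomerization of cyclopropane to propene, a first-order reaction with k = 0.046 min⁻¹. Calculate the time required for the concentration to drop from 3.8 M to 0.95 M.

30.14 min

Step 1: For first-order: t = ln([cyclopropane]₀/[cyclopropane])/k
Step 2: t = ln(3.8/0.95)/0.046
Step 3: t = ln(4)/0.046
Step 4: t = 1.386/0.046 = 30.14 min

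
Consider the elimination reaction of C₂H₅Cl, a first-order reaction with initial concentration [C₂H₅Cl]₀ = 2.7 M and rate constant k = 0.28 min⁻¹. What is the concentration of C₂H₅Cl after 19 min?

0.01321 M

Step 1: For a first-order reaction: [C₂H₅Cl] = [C₂H₅Cl]₀ × e^(-kt)
Step 2: [C₂H₅Cl] = 2.7 × e^(-0.28 × 19)
Step 3: [C₂H₅Cl] = 2.7 × e^(-5.32)
Step 4: [C₂H₅Cl] = 2.7 × 0.00489275 = 0.01321 M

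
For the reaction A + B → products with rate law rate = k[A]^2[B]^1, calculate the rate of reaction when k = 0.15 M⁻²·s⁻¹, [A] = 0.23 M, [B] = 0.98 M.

0.007776 M/s

Step 1: The rate law is rate = k[A]^2[B]^1
Step 2: Substitute: rate = 0.15 × (0.23)^2 × (0.98)^1
Step 3: rate = 0.15 × 0.0529 × 0.98 = 0.0077763 M/s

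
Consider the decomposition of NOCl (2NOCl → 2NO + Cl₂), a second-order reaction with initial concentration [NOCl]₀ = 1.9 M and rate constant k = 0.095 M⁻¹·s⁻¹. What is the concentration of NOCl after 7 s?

0.8394 M

Step 1: For a second-order reaction: 1/[NOCl] = 1/[NOCl]₀ + kt
Step 2: 1/[NOCl] = 1/1.9 + 0.095 × 7
Step 3: 1/[NOCl] = 0.5263 + 0.665 = 1.191
Step 4: [NOCl] = 1/1.191 = 0.8394 M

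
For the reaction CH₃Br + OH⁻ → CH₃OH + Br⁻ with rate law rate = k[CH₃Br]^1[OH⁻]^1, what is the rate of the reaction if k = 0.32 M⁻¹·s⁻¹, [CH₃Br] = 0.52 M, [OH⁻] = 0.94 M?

0.1564 M/s

Step 1: The rate law is rate = k[CH₃Br]^1[OH⁻]^1
Step 2: Substitute: rate = 0.32 × (0.52)^1 × (0.94)^1
Step 3: rate = 0.32 × 0.52 × 0.94 = 0.156416 M/s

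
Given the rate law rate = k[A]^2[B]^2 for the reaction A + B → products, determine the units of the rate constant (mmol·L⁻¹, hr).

(mmol·L⁻¹)⁻³·hr⁻¹

Step 1: Overall order = 2 + 2 = 4.
Step 2: rate has units mmol·L⁻¹·hr⁻¹; [A]^2[B]^2 has units (mmol·L⁻¹)^4.
Step 3: k = rate/([A]^2[B]^2), so units of k = (mmol·L⁻¹)^(1-4)·hr⁻¹ = (mmol·L⁻¹)⁻³·hr⁻¹.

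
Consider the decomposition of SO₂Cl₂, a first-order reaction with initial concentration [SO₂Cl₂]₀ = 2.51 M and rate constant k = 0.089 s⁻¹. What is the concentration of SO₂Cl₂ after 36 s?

0.1019 M

Step 1: For a first-order reaction: [SO₂Cl₂] = [SO₂Cl₂]₀ × e^(-kt)
Step 2: [SO₂Cl₂] = 2.51 × e^(-0.089 × 36)
Step 3: [SO₂Cl₂] = 2.51 × e^(-3.204)
Step 4: [SO₂Cl₂] = 2.51 × 0.0405995 = 0.1019 M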